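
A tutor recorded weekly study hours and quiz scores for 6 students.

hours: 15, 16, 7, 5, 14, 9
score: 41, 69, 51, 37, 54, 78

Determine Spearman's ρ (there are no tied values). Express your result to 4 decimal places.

0.4286

Rank hours: 5, 6, 2, 1, 4, 3
Rank score: 2, 5, 3, 1, 4, 6
d = rank(hours) − rank(score): 3, 1, -1, 0, 0, -3; Σd² = 20
ρ = 1 − 6Σd² / [n(n²−1)] = 1 − 6×20 / (6×35) = 1 − 120/210 ≈ 0.4286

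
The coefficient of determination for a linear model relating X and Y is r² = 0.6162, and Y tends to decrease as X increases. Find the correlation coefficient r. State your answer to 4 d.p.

-0.7850

|r| = √0.6162 = 0.7850
The association is negative, so r = −0.7850.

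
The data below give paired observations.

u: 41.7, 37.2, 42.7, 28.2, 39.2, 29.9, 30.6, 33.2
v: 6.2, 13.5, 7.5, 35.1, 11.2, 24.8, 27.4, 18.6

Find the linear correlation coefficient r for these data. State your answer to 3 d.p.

-0.968

n = 8, Σu = 282.7, Σv = 144.3, Σu² = 10210.51, Σv² = 3346.15, Σuv = 4707.33
nΣuv − ΣuΣv = 37658.64 − 40793.61 = -3134.97
nΣu² − (Σu)² = 81684.08 − 79919.29 = 1764.79; nΣv² − (Σv)² = 26769.2 − 20822.49 = 5946.71
r = -3134.97 / √(1764.79 × 5946.71) = -3134.97 / 3239.5516 ≈ -0.968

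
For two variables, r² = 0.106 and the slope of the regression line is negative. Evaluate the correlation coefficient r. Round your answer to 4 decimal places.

-0.3256

|r| = √0.106 = 0.3256
The association is negative, so r = −0.3256.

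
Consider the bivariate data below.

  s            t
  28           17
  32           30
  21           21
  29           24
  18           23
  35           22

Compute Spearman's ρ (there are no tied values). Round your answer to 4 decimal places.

Rank s: 3, 5, 2, 4, 1, 6
Rank t: 1, 6, 2, 5, 4, 3
d = rank(s) − rank(t): 2, -1, 0, -1, -3, 3; Σd² = 24
ρ = 1 − 6Σd² / [n(n²−1)] = 1 − 6×24 / (6×35) = 1 − 144/210 ≈ 0.3143

0.3143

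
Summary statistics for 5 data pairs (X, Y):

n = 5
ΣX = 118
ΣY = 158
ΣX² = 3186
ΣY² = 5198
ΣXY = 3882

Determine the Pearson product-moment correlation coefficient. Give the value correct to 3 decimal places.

0.534

r = (nΣXY − ΣXΣY) / √[(nΣX² − (ΣX)²)(nΣY² − (ΣY)²)]
Numerator: 5×3882 − 118×158 = 766
Denominator: √[(15930 − 13924)(25990 − 24964)] = √[2006 × 1026] = 1434.6275
r = 766 / 1434.6275 ≈ 0.534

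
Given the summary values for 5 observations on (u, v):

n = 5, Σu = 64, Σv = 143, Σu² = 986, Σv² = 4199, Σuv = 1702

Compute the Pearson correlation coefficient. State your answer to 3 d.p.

r = (nΣuv − ΣuΣv) / √[(nΣu² − (Σu)²)(nΣv² − (Σv)²)]
Numerator: 5×1702 − 64×143 = -642
Denominator: √[(4930 − 4096)(20995 − 20449)] = √[834 × 546] = 674.8066
r = -642 / 674.8066 ≈ -0.951

-0.951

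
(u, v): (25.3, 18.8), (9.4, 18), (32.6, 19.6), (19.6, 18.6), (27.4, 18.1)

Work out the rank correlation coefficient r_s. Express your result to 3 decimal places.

0.700

Rank u: 3, 1, 5, 2, 4
Rank v: 4, 1, 5, 3, 2
d = rank(u) − rank(v): -1, 0, 0, -1, 2; Σd² = 6
ρ = 1 − 6Σd² / [n(n²−1)] = 1 − 6×6 / (5×24) = 1 − 36/120 ≈ 0.700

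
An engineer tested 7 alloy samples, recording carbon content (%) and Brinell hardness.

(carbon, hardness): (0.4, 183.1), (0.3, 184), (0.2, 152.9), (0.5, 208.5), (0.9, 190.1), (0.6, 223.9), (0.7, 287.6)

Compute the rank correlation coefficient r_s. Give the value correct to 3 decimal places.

0.750

Rank carbon: 3, 2, 1, 4, 7, 5, 6
Rank hardness: 2, 3, 1, 5, 4, 6, 7
d = rank(carbon) − rank(hardness): 1, -1, 0, -1, 3, -1, -1; Σd² = 14
ρ = 1 − 6Σd² / [n(n²−1)] = 1 − 6×14 / (7×48) = 1 − 84/336 ≈ 0.750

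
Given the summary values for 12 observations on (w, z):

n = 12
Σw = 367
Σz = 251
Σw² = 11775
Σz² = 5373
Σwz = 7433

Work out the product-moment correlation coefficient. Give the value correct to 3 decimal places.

-0.935

r = (nΣwz − ΣwΣz) / √[(nΣw² − (Σw)²)(nΣz² − (Σz)²)]
Numerator: 12×7433 − 367×251 = -2921
Denominator: √[(141300 − 134689)(64476 − 63001)] = √[6611 × 1475] = 3122.6952
r = -2921 / 3122.6952 ≈ -0.935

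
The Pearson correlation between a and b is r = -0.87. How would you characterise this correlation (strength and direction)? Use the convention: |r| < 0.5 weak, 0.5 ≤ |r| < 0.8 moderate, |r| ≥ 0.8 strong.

strong negative

r = -0.87 < 0 so the relationship is negative.
|r| = 0.87, which falls in the strong range.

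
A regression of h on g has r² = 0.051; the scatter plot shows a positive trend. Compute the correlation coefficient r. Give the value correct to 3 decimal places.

|r| = √0.051 = 0.226
The association is positive, so r = 0.226.

0.226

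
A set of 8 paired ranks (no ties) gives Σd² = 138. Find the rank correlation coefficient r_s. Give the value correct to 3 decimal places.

ρ = 1 − 6Σd² / [n(n²−1)] = 1 − 6×138 / (8×63)
  = 1 − 828/504 = 1 − 1.6429 ≈ -0.643

-0.643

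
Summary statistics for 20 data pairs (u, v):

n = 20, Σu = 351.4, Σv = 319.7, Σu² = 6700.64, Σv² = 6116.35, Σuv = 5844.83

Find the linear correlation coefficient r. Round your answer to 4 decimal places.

r = (nΣuv − ΣuΣv) / √[(nΣu² − (Σu)²)(nΣv² − (Σv)²)]
Numerator: 20×5844.83 − 351.4×319.7 = 4554.02
Denominator: √[(134012.8 − 123481.96)(122327 − 102208.09)] = √[10530.84 × 20118.91] = 14555.7213
r = 4554.02 / 14555.7213 ≈ 0.3129

0.3129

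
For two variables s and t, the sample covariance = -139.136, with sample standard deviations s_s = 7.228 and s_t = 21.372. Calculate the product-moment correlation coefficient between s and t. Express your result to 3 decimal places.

-0.901

r = Cov(s,t) / (s_s · s_t) = -139.136 / (7.228 × 21.372)
  = -139.136 / 154.4768 ≈ -0.901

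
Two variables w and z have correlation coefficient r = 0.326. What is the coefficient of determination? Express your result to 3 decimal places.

r² = (0.326)² = 0.106

0.106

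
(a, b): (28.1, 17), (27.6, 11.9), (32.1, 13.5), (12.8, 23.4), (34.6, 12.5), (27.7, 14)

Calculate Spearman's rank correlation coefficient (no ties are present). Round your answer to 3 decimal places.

-0.371

Rank a: 4, 2, 5, 1, 6, 3
Rank b: 5, 1, 3, 6, 2, 4
d = rank(a) − rank(b): -1, 1, 2, -5, 4, -1; Σd² = 48
ρ = 1 − 6Σd² / [n(n²−1)] = 1 − 6×48 / (6×35) = 1 − 288/210 ≈ -0.371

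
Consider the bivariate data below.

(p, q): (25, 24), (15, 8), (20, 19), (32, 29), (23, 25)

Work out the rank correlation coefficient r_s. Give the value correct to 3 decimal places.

Rank p: 4, 1, 2, 5, 3
Rank q: 3, 1, 2, 5, 4
d = rank(p) − rank(q): 1, 0, 0, 0, -1; Σd² = 2
ρ = 1 − 6Σd² / [n(n²−1)] = 1 − 6×2 / (5×24) = 1 − 12/120 ≈ 0.900

0.900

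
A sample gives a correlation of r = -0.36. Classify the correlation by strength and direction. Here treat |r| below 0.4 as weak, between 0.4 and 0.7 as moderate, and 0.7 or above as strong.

weak negative

r = -0.36 < 0 so the relationship is negative.
|r| = 0.36, which falls in the weak range.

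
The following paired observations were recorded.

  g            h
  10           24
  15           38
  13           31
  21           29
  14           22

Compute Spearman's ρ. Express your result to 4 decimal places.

Rank g: 1, 4, 2, 5, 3
Rank h: 2, 5, 4, 3, 1
d = rank(g) − rank(h): -1, -1, -2, 2, 2; Σd² = 14
ρ = 1 − 6Σd² / [n(n²−1)] = 1 − 6×14 / (5×24) = 1 − 84/120 ≈ 0.3000

0.3000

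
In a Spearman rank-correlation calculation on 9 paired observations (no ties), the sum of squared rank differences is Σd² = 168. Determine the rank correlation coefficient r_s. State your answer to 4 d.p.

-0.4000

ρ = 1 − 6Σd² / [n(n²−1)] = 1 − 6×168 / (9×80)
  = 1 − 1008/720 = 1 − 1.40000 ≈ -0.4000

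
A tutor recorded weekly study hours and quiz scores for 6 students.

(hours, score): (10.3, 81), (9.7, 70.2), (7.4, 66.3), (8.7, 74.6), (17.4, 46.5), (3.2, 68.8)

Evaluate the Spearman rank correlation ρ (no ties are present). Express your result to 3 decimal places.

Rank hours: 5, 4, 2, 3, 6, 1
Rank score: 6, 4, 2, 5, 1, 3
d = rank(hours) − rank(score): -1, 0, 0, -2, 5, -2; Σd² = 34
ρ = 1 − 6Σd² / [n(n²−1)] = 1 − 6×34 / (6×35) = 1 − 204/210 ≈ 0.029

0.029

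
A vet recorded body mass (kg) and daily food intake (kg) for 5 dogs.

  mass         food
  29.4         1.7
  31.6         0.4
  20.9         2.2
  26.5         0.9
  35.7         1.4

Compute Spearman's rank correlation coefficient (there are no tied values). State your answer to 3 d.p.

-0.500

Rank mass: 3, 4, 1, 2, 5
Rank food: 4, 1, 5, 2, 3
d = rank(mass) − rank(food): -1, 3, -4, 0, 2; Σd² = 30
ρ = 1 − 6Σd² / [n(n²−1)] = 1 − 6×30 / (5×24) = 1 − 180/120 ≈ -0.500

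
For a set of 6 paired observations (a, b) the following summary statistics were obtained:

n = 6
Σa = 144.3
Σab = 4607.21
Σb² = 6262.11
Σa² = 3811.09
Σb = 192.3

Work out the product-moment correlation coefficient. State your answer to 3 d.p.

r = (nΣab − ΣaΣb) / √[(nΣa² − (Σa)²)(nΣb² − (Σb)²)]
Numerator: 6×4607.21 − 144.3×192.3 = -105.63
Denominator: √[(22866.54 − 20822.49)(37572.66 − 36979.29)] = √[2044.05 × 593.37] = 1101.3074
r = -105.63 / 1101.3074 ≈ -0.096

-0.096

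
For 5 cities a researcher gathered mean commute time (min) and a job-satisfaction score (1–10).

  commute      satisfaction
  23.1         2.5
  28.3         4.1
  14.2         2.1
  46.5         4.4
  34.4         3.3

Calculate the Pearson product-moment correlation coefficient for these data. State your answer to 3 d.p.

0.856

n = 5, Σx = 146.5, Σy = 16.4, Σx² = 4881.75, Σy² = 57.72, Σxy = 521.72
nΣxy − ΣxΣy = 2608.6 − 2402.6 = 206
nΣx² − (Σx)² = 24408.75 − 21462.25 = 2946.5; nΣy² − (Σy)² = 288.6 − 268.96 = 19.64
r = 206 / √(2946.5 × 19.64) = 206 / 240.5603 ≈ 0.856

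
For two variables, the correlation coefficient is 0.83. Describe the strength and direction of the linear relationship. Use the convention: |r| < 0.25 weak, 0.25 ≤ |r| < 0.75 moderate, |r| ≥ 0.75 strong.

r = 0.83 > 0 so the relationship is positive.
|r| = 0.83, which falls in the strong range.

strong positive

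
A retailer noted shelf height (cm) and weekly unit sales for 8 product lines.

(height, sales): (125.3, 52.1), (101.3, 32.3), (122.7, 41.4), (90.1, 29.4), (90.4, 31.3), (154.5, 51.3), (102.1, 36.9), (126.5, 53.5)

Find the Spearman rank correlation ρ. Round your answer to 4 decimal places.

Rank height: 6, 3, 5, 1, 2, 8, 4, 7
Rank sales: 7, 3, 5, 1, 2, 6, 4, 8
d = rank(height) − rank(sales): -1, 0, 0, 0, 0, 2, 0, -1; Σd² = 6
ρ = 1 − 6Σd² / [n(n²−1)] = 1 − 6×6 / (8×63) = 1 − 36/504 ≈ 0.9286

0.9286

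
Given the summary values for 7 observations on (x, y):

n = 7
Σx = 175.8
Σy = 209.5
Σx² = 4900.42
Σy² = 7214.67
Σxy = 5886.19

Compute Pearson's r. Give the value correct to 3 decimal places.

0.923

r = (nΣxy − ΣxΣy) / √[(nΣx² − (Σx)²)(nΣy² − (Σy)²)]
Numerator: 7×5886.19 − 175.8×209.5 = 4373.23
Denominator: √[(34302.94 − 30905.64)(50502.69 − 43890.25)] = √[3397.3 × 6612.44] = 4739.6669
r = 4373.23 / 4739.6669 ≈ 0.923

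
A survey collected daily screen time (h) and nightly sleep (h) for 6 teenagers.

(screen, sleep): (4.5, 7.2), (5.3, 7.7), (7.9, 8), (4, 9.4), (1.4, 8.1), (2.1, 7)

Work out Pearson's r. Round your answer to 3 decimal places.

n = 6, Σx = 25.2, Σy = 47.4, Σx² = 133.12, Σy² = 378.1, Σxy = 200.05
nΣxy − ΣxΣy = 1200.3 − 1194.48 = 5.82
nΣx² − (Σx)² = 798.72 − 635.04 = 163.68; nΣy² − (Σy)² = 2268.6 − 2246.76 = 21.84
r = 5.82 / √(163.68 × 21.84) = 5.82 / 59.7894 ≈ 0.097

0.097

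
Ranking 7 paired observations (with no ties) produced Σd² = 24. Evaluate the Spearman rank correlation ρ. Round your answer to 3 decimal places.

0.571

ρ = 1 − 6Σd² / [n(n²−1)] = 1 − 6×24 / (7×48)
  = 1 − 144/336 = 1 − 0.4286 ≈ 0.571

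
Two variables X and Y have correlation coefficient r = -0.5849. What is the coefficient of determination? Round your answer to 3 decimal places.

r² = (-0.5849)² = 0.342

0.342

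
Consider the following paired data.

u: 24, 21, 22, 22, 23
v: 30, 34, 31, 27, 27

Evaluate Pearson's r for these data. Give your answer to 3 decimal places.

-0.491

n = 5, Σu = 112, Σv = 149, Σu² = 2514, Σv² = 4475, Σuv = 3331
nΣuv − ΣuΣv = 16655 − 16688 = -33
nΣu² − (Σu)² = 12570 − 12544 = 26; nΣv² − (Σv)² = 22375 − 22201 = 174
r = -33 / √(26 × 174) = -33 / 67.2607 ≈ -0.491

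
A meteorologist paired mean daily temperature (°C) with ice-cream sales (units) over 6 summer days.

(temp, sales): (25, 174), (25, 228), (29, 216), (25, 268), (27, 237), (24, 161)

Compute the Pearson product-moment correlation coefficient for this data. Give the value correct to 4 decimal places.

0.2906

n = 6, Σx = 155, Σy = 1284, Σx² = 4021, Σy² = 282830, Σxy = 33277
nΣxy − ΣxΣy = 199662 − 199020 = 642
nΣx² − (Σx)² = 24126 − 24025 = 101; nΣy² − (Σy)² = 1696980 − 1648656 = 48324
r = 642 / √(101 × 48324) = 642 / 2209.2361 ≈ 0.2906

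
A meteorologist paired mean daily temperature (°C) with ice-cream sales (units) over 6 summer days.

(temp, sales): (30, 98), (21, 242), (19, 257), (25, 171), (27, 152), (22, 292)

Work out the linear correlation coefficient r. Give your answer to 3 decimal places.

-0.916

n = 6, Σx = 144, Σy = 1212, Σx² = 3540, Σy² = 271826, Σxy = 27708
nΣxy − ΣxΣy = 166248 − 174528 = -8280
nΣx² − (Σx)² = 21240 − 20736 = 504; nΣy² − (Σy)² = 1630956 − 1468944 = 162012
r = -8280 / √(504 × 162012) = -8280 / 9036.2629 ≈ -0.916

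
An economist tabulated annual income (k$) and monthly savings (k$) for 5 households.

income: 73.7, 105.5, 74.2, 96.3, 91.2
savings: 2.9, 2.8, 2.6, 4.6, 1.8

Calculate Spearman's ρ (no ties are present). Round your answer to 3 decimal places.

Rank income: 1, 5, 2, 4, 3
Rank savings: 4, 3, 2, 5, 1
d = rank(income) − rank(savings): -3, 2, 0, -1, 2; Σd² = 18
ρ = 1 − 6Σd² / [n(n²−1)] = 1 − 6×18 / (5×24) = 1 − 108/120 ≈ 0.100

0.100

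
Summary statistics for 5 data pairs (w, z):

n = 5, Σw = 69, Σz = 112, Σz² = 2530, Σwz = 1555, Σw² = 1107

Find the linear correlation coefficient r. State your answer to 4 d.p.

r = (nΣwz − ΣwΣz) / √[(nΣw² − (Σw)²)(nΣz² − (Σz)²)]
Numerator: 5×1555 − 69×112 = 47
Denominator: √[(5535 − 4761)(12650 − 12544)] = √[774 × 106] = 286.4332
r = 47 / 286.4332 ≈ 0.1641

0.1641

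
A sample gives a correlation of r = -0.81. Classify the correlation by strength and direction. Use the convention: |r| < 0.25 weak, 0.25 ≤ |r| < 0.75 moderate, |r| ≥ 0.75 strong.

strong negative

r = -0.81 < 0 so the relationship is negative.
|r| = 0.81, which falls in the strong range.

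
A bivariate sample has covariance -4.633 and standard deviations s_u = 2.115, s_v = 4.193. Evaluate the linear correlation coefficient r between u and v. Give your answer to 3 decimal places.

-0.522

r = Cov(u,v) / (s_u · s_v) = -4.633 / (2.115 × 4.193)
  = -4.633 / 8.8682 ≈ -0.522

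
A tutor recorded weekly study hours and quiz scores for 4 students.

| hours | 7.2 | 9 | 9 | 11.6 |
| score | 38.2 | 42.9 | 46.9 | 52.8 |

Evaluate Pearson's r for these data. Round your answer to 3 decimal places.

0.962

n = 4, Σx = 36.8, Σy = 180.8, Σx² = 348.4, Σy² = 8287.1, Σxy = 1695.72
nΣxy − ΣxΣy = 6782.88 − 6653.44 = 129.44
nΣx² − (Σx)² = 1393.6 − 1354.24 = 39.36; nΣy² − (Σy)² = 33148.4 − 32688.64 = 459.76
r = 129.44 / √(39.36 × 459.76) = 129.44 / 134.5219 ≈ 0.962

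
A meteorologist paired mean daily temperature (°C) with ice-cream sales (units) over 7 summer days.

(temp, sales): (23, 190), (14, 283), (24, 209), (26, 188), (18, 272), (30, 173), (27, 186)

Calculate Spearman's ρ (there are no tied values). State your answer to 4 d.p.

Rank temp: 3, 1, 4, 5, 2, 7, 6
Rank sales: 4, 7, 5, 3, 6, 1, 2
d = rank(temp) − rank(sales): -1, -6, -1, 2, -4, 6, 4; Σd² = 110
ρ = 1 − 6Σd² / [n(n²−1)] = 1 − 6×110 / (7×48) = 1 − 660/336 ≈ -0.9643

-0.9643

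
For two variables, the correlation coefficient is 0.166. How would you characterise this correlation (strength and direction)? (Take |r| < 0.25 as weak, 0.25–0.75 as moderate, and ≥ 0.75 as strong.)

r = 0.166 > 0 so the relationship is positive.
|r| = 0.166, which falls in the weak range.

weak positive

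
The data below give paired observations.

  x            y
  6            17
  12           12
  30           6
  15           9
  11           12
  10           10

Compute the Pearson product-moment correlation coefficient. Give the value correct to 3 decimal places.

-0.849

n = 6, Σx = 84, Σy = 66, Σx² = 1526, Σy² = 794, Σxy = 793
nΣxy − ΣxΣy = 4758 − 5544 = -786
nΣx² − (Σx)² = 9156 − 7056 = 2100; nΣy² − (Σy)² = 4764 − 4356 = 408
r = -786 / √(2100 × 408) = -786 / 925.6349 ≈ -0.849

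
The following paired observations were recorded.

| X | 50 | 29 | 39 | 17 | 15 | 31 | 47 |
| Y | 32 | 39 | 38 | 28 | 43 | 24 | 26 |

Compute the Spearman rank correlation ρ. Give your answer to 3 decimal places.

-0.429

Rank X: 7, 3, 5, 2, 1, 4, 6
Rank Y: 4, 6, 5, 3, 7, 1, 2
d = rank(X) − rank(Y): 3, -3, 0, -1, -6, 3, 4; Σd² = 80
ρ = 1 − 6Σd² / [n(n²−1)] = 1 − 6×80 / (7×48) = 1 − 480/336 ≈ -0.429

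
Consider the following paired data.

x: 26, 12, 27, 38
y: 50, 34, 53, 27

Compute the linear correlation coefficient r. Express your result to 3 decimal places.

-0.145

n = 4, Σx = 103, Σy = 164, Σx² = 2993, Σy² = 7194, Σxy = 4165
nΣxy − ΣxΣy = 16660 − 16892 = -232
nΣx² − (Σx)² = 11972 − 10609 = 1363; nΣy² − (Σy)² = 28776 − 26896 = 1880
r = -232 / √(1363 × 1880) = -232 / 1600.7623 ≈ -0.145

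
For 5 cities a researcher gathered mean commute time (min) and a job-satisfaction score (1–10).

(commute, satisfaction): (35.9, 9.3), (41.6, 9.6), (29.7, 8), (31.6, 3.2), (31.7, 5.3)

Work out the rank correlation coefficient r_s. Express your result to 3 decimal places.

Rank commute: 4, 5, 1, 2, 3
Rank satisfaction: 4, 5, 3, 1, 2
d = rank(commute) − rank(satisfaction): 0, 0, -2, 1, 1; Σd² = 6
ρ = 1 − 6Σd² / [n(n²−1)] = 1 − 6×6 / (5×24) = 1 − 36/120 ≈ 0.700

0.700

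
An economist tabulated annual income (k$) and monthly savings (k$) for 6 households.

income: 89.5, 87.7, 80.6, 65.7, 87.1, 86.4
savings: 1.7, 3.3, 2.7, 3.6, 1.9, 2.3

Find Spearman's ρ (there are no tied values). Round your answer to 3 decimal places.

Rank income: 6, 5, 2, 1, 4, 3
Rank savings: 1, 5, 4, 6, 2, 3
d = rank(income) − rank(savings): 5, 0, -2, -5, 2, 0; Σd² = 58
ρ = 1 − 6Σd² / [n(n²−1)] = 1 − 6×58 / (6×35) = 1 − 348/210 ≈ -0.657

-0.657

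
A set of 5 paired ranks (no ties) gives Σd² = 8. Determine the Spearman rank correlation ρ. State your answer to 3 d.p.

0.600

ρ = 1 − 6Σd² / [n(n²−1)] = 1 − 6×8 / (5×24)
  = 1 − 48/120 = 1 − 0.4000 ≈ 0.600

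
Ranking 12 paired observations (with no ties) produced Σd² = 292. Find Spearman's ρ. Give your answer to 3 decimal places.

ρ = 1 − 6Σd² / [n(n²−1)] = 1 − 6×292 / (12×143)
  = 1 − 1752/1716 = 1 − 1.0210 ≈ -0.021

-0.021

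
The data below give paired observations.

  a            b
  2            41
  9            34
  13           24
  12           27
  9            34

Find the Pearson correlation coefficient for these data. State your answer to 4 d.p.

-0.9584

n = 5, Σa = 45, Σb = 160, Σa² = 479, Σb² = 5298, Σab = 1330
nΣab − ΣaΣb = 6650 − 7200 = -550
nΣa² − (Σa)² = 2395 − 2025 = 370; nΣb² − (Σb)² = 26490 − 25600 = 890
r = -550 / √(370 × 890) = -550 / 573.8467 ≈ -0.9584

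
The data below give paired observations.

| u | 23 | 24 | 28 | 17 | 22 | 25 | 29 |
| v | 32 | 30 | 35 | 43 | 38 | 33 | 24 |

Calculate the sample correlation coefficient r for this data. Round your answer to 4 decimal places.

-0.8024

n = 7, Σu = 168, Σv = 235, Σu² = 4128, Σv² = 8107, Σuv = 5524
nΣuv − ΣuΣv = 38668 − 39480 = -812
nΣu² − (Σu)² = 28896 − 28224 = 672; nΣv² − (Σv)² = 56749 − 55225 = 1524
r = -812 / √(672 × 1524) = -812 / 1011.9921 ≈ -0.8024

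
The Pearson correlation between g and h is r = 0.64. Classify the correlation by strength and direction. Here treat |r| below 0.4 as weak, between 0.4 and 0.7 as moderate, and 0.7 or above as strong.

r = 0.64 > 0 so the relationship is positive.
|r| = 0.64, which falls in the moderate range.

moderate positive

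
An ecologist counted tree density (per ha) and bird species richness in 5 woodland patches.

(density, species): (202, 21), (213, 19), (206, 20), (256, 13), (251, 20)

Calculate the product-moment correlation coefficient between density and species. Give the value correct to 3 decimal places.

-0.675

n = 5, Σx = 1128, Σy = 93, Σx² = 257146, Σy² = 1771, Σxy = 20757
nΣxy − ΣxΣy = 103785 − 104904 = -1119
nΣx² − (Σx)² = 1285730 − 1272384 = 13346; nΣy² − (Σy)² = 8855 − 8649 = 206
r = -1119 / √(13346 × 206) = -1119 / 1658.0941 ≈ -0.675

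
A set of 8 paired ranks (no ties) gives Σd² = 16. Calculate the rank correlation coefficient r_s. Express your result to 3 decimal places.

0.810

ρ = 1 − 6Σd² / [n(n²−1)] = 1 − 6×16 / (8×63)
  = 1 − 96/504 = 1 − 0.1905 ≈ 0.810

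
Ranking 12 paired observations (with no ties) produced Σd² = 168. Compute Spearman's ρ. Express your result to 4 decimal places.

ρ = 1 − 6Σd² / [n(n²−1)] = 1 − 6×168 / (12×143)
  = 1 − 1008/1716 = 1 − 0.58741 ≈ 0.4126

0.4126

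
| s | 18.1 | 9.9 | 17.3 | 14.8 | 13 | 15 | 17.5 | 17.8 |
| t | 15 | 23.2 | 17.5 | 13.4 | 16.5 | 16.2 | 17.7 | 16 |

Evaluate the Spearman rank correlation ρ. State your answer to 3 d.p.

-0.381

Rank s: 8, 1, 5, 3, 2, 4, 6, 7
Rank t: 2, 8, 6, 1, 5, 4, 7, 3
d = rank(s) − rank(t): 6, -7, -1, 2, -3, 0, -1, 4; Σd² = 116
ρ = 1 − 6Σd² / [n(n²−1)] = 1 − 6×116 / (8×63) = 1 − 696/504 ≈ -0.381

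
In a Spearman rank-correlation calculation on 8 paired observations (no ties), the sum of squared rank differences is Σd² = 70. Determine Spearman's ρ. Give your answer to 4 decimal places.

ρ = 1 − 6Σd² / [n(n²−1)] = 1 − 6×70 / (8×63)
  = 1 − 420/504 = 1 − 0.83333 ≈ 0.1667

0.1667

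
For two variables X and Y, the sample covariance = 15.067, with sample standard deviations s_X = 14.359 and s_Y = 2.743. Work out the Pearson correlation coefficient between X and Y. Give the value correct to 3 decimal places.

r = Cov(X,Y) / (s_X · s_Y) = 15.067 / (14.359 × 2.743)
  = 15.067 / 39.3867 ≈ 0.383

0.383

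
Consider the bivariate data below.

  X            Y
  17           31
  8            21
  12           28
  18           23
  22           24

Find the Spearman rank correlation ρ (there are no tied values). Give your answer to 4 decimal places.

Rank X: 3, 1, 2, 4, 5
Rank Y: 5, 1, 4, 2, 3
d = rank(X) − rank(Y): -2, 0, -2, 2, 2; Σd² = 16
ρ = 1 − 6Σd² / [n(n²−1)] = 1 − 6×16 / (5×24) = 1 − 96/120 ≈ 0.2000

0.2000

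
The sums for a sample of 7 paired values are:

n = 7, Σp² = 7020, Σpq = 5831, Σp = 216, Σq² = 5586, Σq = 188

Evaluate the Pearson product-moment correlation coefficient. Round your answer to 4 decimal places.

r = (nΣpq − ΣpΣq) / √[(nΣp² − (Σp)²)(nΣq² − (Σq)²)]
Numerator: 7×5831 − 216×188 = 209
Denominator: √[(49140 − 46656)(39102 − 35344)] = √[2484 × 3758] = 3055.3023
r = 209 / 3055.3023 ≈ 0.0684

0.0684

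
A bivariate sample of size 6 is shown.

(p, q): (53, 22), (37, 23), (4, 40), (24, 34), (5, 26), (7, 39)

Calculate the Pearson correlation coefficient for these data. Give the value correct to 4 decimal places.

n = 6, Σp = 130, Σq = 184, Σp² = 4844, Σq² = 5966, Σpq = 3396
nΣpq − ΣpΣq = 20376 − 23920 = -3544
nΣp² − (Σp)² = 29064 − 16900 = 12164; nΣq² − (Σq)² = 35796 − 33856 = 1940
r = -3544 / √(12164 × 1940) = -3544 / 4857.7937 ≈ -0.7295

-0.7295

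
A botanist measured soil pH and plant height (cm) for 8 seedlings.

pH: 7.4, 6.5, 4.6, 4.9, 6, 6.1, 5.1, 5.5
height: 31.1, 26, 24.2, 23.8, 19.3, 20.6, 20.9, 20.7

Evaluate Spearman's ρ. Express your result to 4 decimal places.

0.1905

Rank pH: 8, 7, 1, 2, 5, 6, 3, 4
Rank height: 8, 7, 6, 5, 1, 2, 4, 3
d = rank(pH) − rank(height): 0, 0, -5, -3, 4, 4, -1, 1; Σd² = 68
ρ = 1 − 6Σd² / [n(n²−1)] = 1 − 6×68 / (8×63) = 1 − 408/504 ≈ 0.1905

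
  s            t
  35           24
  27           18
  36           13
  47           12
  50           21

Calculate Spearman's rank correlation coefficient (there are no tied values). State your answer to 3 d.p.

-0.200

Rank s: 2, 1, 3, 4, 5
Rank t: 5, 3, 2, 1, 4
d = rank(s) − rank(t): -3, -2, 1, 3, 1; Σd² = 24
ρ = 1 − 6Σd² / [n(n²−1)] = 1 − 6×24 / (5×24) = 1 − 144/120 ≈ -0.200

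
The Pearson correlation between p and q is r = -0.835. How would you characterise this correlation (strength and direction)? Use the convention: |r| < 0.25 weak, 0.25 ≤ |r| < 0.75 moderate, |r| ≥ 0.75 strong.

strong negative

r = -0.835 < 0 so the relationship is negative.
|r| = 0.835, which falls in the strong range.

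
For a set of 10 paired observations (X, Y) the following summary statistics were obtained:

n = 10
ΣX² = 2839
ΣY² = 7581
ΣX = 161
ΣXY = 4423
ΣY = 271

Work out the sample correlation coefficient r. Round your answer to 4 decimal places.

0.2477

r = (nΣXY − ΣXΣY) / √[(nΣX² − (ΣX)²)(nΣY² − (ΣY)²)]
Numerator: 10×4423 − 161×271 = 599
Denominator: √[(28390 − 25921)(75810 − 73441)] = √[2469 × 2369] = 2418.4832
r = 599 / 2418.4832 ≈ 0.2477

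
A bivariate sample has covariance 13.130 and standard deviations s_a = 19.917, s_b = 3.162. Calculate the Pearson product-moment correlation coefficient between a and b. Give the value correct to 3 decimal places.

r = Cov(a,b) / (s_a · s_b) = 13.130 / (19.917 × 3.162)
  = 13.130 / 62.9776 ≈ 0.208

0.208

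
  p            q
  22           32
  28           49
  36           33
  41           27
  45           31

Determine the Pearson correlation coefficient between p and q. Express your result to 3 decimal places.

n = 5, Σp = 172, Σq = 172, Σp² = 6270, Σq² = 6204, Σpq = 5766
nΣpq − ΣpΣq = 28830 − 29584 = -754
nΣp² − (Σp)² = 31350 − 29584 = 1766; nΣq² − (Σq)² = 31020 − 29584 = 1436
r = -754 / √(1766 × 1436) = -754 / 1592.4748 ≈ -0.473

-0.473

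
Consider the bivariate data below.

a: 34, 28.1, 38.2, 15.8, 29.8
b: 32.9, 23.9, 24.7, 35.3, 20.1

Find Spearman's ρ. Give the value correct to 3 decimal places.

-0.200

Rank a: 4, 2, 5, 1, 3
Rank b: 4, 2, 3, 5, 1
d = rank(a) − rank(b): 0, 0, 2, -4, 2; Σd² = 24
ρ = 1 − 6Σd² / [n(n²−1)] = 1 − 6×24 / (5×24) = 1 − 144/120 ≈ -0.200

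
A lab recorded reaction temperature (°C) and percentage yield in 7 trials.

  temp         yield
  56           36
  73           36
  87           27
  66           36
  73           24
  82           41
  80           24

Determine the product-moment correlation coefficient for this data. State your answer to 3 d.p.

n = 7, Σx = 517, Σy = 224, Σx² = 38843, Σy² = 7450, Σxy = 16403
nΣxy − ΣxΣy = 114821 − 115808 = -987
nΣx² − (Σx)² = 271901 − 267289 = 4612; nΣy² − (Σy)² = 52150 − 50176 = 1974
r = -987 / √(4612 × 1974) = -987 / 3017.2981 ≈ -0.327

-0.327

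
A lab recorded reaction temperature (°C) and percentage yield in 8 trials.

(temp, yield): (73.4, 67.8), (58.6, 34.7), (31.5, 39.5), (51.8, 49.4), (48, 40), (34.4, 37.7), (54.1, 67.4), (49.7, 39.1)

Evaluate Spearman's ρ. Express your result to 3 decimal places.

0.381

Rank temp: 8, 7, 1, 5, 3, 2, 6, 4
Rank yield: 8, 1, 4, 6, 5, 2, 7, 3
d = rank(temp) − rank(yield): 0, 6, -3, -1, -2, 0, -1, 1; Σd² = 52
ρ = 1 − 6Σd² / [n(n²−1)] = 1 − 6×52 / (8×63) = 1 − 312/504 ≈ 0.381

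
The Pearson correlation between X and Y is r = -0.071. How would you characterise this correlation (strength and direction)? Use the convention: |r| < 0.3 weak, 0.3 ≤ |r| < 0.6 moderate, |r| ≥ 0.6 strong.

weak negative

r = -0.071 < 0 so the relationship is negative.
|r| = 0.071, which falls in the weak range.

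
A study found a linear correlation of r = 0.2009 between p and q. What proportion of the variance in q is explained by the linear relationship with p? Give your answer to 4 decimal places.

r² = (0.2009)² = 0.0404

0.0404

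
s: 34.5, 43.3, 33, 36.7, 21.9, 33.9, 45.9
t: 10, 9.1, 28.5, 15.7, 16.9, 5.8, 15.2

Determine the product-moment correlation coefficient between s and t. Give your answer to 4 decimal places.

-0.2384

n = 7, Σs = 249.2, Σt = 101.2, Σs² = 9236.66, Σt² = 1791.84, Σst = 3520.13
nΣst − ΣsΣt = 24640.91 − 25219.04 = -578.13
nΣs² − (Σs)² = 64656.62 − 62100.64 = 2555.98; nΣt² − (Σt)² = 12542.88 − 10241.44 = 2301.44
r = -578.13 / √(2555.98 × 2301.44) = -578.13 / 2425.3731 ≈ -0.2384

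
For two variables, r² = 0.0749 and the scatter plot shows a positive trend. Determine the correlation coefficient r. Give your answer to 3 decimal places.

0.274

|r| = √0.0749 = 0.274
The association is positive, so r = 0.274.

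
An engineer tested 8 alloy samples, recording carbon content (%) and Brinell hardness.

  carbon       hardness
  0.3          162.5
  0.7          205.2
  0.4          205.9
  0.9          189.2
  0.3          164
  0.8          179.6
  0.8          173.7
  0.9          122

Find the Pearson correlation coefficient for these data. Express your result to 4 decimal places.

-0.1440

n = 8, Σx = 5.1, Σy = 1402.1, Σx² = 3.73, Σy² = 250912.59, Σxy = 886.67
nΣxy − ΣxΣy = 7093.36 − 7150.71 = -57.35
nΣx² − (Σx)² = 29.84 − 26.01 = 3.83; nΣy² − (Σy)² = 2007300.72 − 1965884.41 = 41416.31
r = -57.35 / √(3.83 × 41416.31) = -57.35 / 398.2769 ≈ -0.1440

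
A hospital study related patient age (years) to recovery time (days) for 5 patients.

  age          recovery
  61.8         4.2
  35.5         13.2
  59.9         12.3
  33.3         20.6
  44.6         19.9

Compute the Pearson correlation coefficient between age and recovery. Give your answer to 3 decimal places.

n = 5, Σx = 235.1, Σy = 70.2, Σx² = 11765.55, Σy² = 1163.54, Σxy = 3038.45
nΣxy − ΣxΣy = 15192.25 − 16504.02 = -1311.77
nΣx² − (Σx)² = 58827.75 − 55272.01 = 3555.74; nΣy² − (Σy)² = 5817.7 − 4928.04 = 889.66
r = -1311.77 / √(3555.74 × 889.66) = -1311.77 / 1778.5949 ≈ -0.738

-0.738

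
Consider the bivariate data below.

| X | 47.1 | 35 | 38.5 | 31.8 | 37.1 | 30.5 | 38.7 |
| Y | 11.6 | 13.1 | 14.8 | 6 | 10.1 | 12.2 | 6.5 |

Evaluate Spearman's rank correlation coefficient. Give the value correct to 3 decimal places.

Rank X: 7, 3, 5, 2, 4, 1, 6
Rank Y: 4, 6, 7, 1, 3, 5, 2
d = rank(X) − rank(Y): 3, -3, -2, 1, 1, -4, 4; Σd² = 56
ρ = 1 − 6Σd² / [n(n²−1)] = 1 − 6×56 / (7×48) = 1 − 336/336 ≈ 0.000

0.000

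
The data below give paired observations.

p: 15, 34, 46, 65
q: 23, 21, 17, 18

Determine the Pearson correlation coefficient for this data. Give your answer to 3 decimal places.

-0.859

n = 4, Σp = 160, Σq = 79, Σp² = 7722, Σq² = 1583, Σpq = 3011
nΣpq − ΣpΣq = 12044 − 12640 = -596
nΣp² − (Σp)² = 30888 − 25600 = 5288; nΣq² − (Σq)² = 6332 − 6241 = 91
r = -596 / √(5288 × 91) = -596 / 693.6916 ≈ -0.859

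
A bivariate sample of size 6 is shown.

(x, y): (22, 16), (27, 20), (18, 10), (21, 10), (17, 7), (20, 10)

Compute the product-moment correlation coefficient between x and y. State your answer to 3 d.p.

0.936

n = 6, Σx = 125, Σy = 73, Σx² = 2667, Σy² = 1005, Σxy = 1601
nΣxy − ΣxΣy = 9606 − 9125 = 481
nΣx² − (Σx)² = 16002 − 15625 = 377; nΣy² − (Σy)² = 6030 − 5329 = 701
r = 481 / √(377 × 701) = 481 / 514.0788 ≈ 0.936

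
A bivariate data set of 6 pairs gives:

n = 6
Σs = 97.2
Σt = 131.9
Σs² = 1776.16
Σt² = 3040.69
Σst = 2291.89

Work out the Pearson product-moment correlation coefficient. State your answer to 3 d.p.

r = (nΣst − ΣsΣt) / √[(nΣs² − (Σs)²)(nΣt² − (Σt)²)]
Numerator: 6×2291.89 − 97.2×131.9 = 930.66
Denominator: √[(10656.96 − 9447.84)(18244.14 − 17397.61)] = √[1209.12 × 846.53] = 1011.7096
r = 930.66 / 1011.7096 ≈ 0.920

0.920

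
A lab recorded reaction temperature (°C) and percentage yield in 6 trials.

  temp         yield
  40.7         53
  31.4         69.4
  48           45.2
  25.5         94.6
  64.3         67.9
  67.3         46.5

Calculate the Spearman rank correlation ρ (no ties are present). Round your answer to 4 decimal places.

-0.7143

Rank temp: 3, 2, 4, 1, 5, 6
Rank yield: 3, 5, 1, 6, 4, 2
d = rank(temp) − rank(yield): 0, -3, 3, -5, 1, 4; Σd² = 60
ρ = 1 − 6Σd² / [n(n²−1)] = 1 − 6×60 / (6×35) = 1 − 360/210 ≈ -0.7143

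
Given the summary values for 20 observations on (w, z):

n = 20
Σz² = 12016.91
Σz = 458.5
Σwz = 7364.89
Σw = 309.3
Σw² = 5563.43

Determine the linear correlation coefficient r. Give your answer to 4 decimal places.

0.2530

r = (nΣwz − ΣwΣz) / √[(nΣw² − (Σw)²)(nΣz² − (Σz)²)]
Numerator: 20×7364.89 − 309.3×458.5 = 5483.75
Denominator: √[(111268.6 − 95666.49)(240338.2 − 210222.25)] = √[15602.11 × 30115.95] = 21676.5395
r = 5483.75 / 21676.5395 ≈ 0.2530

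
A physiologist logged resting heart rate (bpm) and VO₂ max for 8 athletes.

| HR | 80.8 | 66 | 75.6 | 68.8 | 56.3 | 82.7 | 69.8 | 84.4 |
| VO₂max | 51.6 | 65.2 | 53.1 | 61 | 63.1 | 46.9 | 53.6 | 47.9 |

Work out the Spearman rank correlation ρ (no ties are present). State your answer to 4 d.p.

-0.9524

Rank HR: 6, 2, 5, 3, 1, 7, 4, 8
Rank VO₂max: 3, 8, 4, 6, 7, 1, 5, 2
d = rank(HR) − rank(VO₂max): 3, -6, 1, -3, -6, 6, -1, 6; Σd² = 164
ρ = 1 − 6Σd² / [n(n²−1)] = 1 − 6×164 / (8×63) = 1 − 984/504 ≈ -0.9524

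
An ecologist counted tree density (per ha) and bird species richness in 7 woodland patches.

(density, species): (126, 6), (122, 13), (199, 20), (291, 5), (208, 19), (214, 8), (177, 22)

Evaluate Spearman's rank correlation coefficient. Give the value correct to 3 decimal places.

-0.321

Rank density: 2, 1, 4, 7, 5, 6, 3
Rank species: 2, 4, 6, 1, 5, 3, 7
d = rank(density) − rank(species): 0, -3, -2, 6, 0, 3, -4; Σd² = 74
ρ = 1 − 6Σd² / [n(n²−1)] = 1 − 6×74 / (7×48) = 1 − 444/336 ≈ -0.321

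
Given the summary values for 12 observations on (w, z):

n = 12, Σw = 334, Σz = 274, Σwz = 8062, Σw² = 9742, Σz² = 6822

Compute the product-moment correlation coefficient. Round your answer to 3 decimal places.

0.868

r = (nΣwz − ΣwΣz) / √[(nΣw² − (Σw)²)(nΣz² − (Σz)²)]
Numerator: 12×8062 − 334×274 = 5228
Denominator: √[(116904 − 111556)(81864 − 75076)] = √[5348 × 6788] = 6025.1327
r = 5228 / 6025.1327 ≈ 0.868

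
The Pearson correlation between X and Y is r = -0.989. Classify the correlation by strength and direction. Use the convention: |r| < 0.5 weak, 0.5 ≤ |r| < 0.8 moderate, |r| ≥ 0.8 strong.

strong negative

r = -0.989 < 0 so the relationship is negative.
|r| = 0.989, which falls in the strong range.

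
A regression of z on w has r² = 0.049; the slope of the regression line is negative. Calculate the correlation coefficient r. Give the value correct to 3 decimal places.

|r| = √0.049 = 0.221
The association is negative, so r = −0.221.

-0.221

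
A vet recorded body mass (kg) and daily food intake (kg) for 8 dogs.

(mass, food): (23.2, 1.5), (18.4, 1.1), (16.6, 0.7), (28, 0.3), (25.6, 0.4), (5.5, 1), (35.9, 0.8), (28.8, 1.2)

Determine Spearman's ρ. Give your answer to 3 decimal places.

Rank mass: 4, 3, 2, 6, 5, 1, 8, 7
Rank food: 8, 6, 3, 1, 2, 5, 4, 7
d = rank(mass) − rank(food): -4, -3, -1, 5, 3, -4, 4, 0; Σd² = 92
ρ = 1 − 6Σd² / [n(n²−1)] = 1 − 6×92 / (8×63) = 1 − 552/504 ≈ -0.095

-0.095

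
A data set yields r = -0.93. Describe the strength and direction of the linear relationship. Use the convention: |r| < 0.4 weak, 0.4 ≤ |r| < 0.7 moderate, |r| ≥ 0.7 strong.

strong negative

r = -0.93 < 0 so the relationship is negative.
|r| = 0.93, which falls in the strong range.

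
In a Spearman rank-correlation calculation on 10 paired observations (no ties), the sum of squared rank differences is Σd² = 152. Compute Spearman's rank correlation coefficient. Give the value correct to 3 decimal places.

ρ = 1 − 6Σd² / [n(n²−1)] = 1 − 6×152 / (10×99)
  = 1 − 912/990 = 1 − 0.9212 ≈ 0.079

0.079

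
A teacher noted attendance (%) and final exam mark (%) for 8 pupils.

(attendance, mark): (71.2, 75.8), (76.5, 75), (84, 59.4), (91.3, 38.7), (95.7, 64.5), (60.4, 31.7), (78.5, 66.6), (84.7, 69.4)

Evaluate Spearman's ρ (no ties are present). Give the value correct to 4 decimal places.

-0.1667

Rank attendance: 2, 3, 5, 7, 8, 1, 4, 6
Rank mark: 8, 7, 3, 2, 4, 1, 5, 6
d = rank(attendance) − rank(mark): -6, -4, 2, 5, 4, 0, -1, 0; Σd² = 98
ρ = 1 − 6Σd² / [n(n²−1)] = 1 − 6×98 / (8×63) = 1 − 588/504 ≈ -0.1667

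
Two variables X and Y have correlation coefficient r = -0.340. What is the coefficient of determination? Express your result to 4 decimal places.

r² = (-0.340)² = 0.1156

0.1156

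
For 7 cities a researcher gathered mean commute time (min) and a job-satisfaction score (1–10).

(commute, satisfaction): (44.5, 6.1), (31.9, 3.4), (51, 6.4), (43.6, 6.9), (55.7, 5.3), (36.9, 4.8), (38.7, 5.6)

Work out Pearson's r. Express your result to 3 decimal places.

0.585

n = 7, Σx = 302.3, Σy = 38.5, Σx² = 13461.61, Σy² = 219.83, Σxy = 1696.2
nΣxy − ΣxΣy = 11873.4 − 11638.55 = 234.85
nΣx² − (Σx)² = 94231.27 − 91385.29 = 2845.98; nΣy² − (Σy)² = 1538.81 − 1482.25 = 56.56
r = 234.85 / √(2845.98 × 56.56) = 234.85 / 401.2090 ≈ 0.585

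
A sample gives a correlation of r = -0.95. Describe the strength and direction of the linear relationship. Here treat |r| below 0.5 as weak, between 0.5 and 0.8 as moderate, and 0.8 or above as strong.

r = -0.95 < 0 so the relationship is negative.
|r| = 0.95, which falls in the strong range.

strong negative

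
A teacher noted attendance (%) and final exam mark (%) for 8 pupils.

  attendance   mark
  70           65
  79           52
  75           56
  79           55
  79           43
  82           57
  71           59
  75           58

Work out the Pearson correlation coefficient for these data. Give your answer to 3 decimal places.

n = 8, Σx = 610, Σy = 445, Σx² = 46638, Σy² = 25033, Σxy = 33813
nΣxy − ΣxΣy = 270504 − 271450 = -946
nΣx² − (Σx)² = 373104 − 372100 = 1004; nΣy² − (Σy)² = 200264 − 198025 = 2239
r = -946 / √(1004 × 2239) = -946 / 1499.3185 ≈ -0.631

-0.631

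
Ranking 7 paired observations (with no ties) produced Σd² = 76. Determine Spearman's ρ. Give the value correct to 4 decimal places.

-0.3571

ρ = 1 − 6Σd² / [n(n²−1)] = 1 − 6×76 / (7×48)
  = 1 − 456/336 = 1 − 1.35714 ≈ -0.3571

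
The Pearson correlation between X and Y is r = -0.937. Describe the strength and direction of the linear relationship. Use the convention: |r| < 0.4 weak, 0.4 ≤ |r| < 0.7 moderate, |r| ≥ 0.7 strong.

r = -0.937 < 0 so the relationship is negative.
|r| = 0.937, which falls in the strong range.

strong negative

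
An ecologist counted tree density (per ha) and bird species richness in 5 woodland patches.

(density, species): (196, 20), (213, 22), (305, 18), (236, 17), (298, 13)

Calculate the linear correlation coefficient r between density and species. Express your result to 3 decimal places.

n = 5, Σx = 1248, Σy = 90, Σx² = 321310, Σy² = 1666, Σxy = 21982
nΣxy − ΣxΣy = 109910 − 112320 = -2410
nΣx² − (Σx)² = 1606550 − 1557504 = 49046; nΣy² − (Σy)² = 8330 − 8100 = 230
r = -2410 / √(49046 × 230) = -2410 / 3358.6575 ≈ -0.718

-0.718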